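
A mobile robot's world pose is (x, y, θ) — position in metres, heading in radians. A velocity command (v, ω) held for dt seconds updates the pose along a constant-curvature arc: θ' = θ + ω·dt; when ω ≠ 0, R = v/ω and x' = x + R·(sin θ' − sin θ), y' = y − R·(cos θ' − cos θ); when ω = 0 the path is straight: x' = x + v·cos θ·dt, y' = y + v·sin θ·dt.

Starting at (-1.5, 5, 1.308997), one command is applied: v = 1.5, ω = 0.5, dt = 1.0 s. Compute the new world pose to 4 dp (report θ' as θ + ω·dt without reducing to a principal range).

(-1.4825, 6.4843, 1.8090)

θ' = 1.3090 + 0.5·1.0 = 1.8090
R = v/ω = 1.5/0.5 = 3.0000
x' = -1.5 + 3.0000·(sin 1.8090 − sin 1.3090) = -1.4825
y' = 5 − 3.0000·(cos 1.8090 − cos 1.3090) = 6.4843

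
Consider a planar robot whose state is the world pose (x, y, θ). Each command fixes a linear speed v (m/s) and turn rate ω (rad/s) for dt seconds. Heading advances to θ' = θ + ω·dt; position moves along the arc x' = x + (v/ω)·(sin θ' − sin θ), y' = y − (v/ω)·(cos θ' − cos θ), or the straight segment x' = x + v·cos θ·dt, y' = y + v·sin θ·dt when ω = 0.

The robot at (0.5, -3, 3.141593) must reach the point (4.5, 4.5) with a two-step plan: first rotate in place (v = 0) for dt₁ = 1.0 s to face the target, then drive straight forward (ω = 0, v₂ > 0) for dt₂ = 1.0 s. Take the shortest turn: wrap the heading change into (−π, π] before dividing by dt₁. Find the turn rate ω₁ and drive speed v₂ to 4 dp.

heading to target = atan2(4.5−-3, 4.5−0.5) = 1.0808
Δθ = wrap(1.0808 − 3.1416) = -2.0608; ω₁ = Δθ/dt₁ = -2.0608
distance = √((4.5−0.5)² + (4.5−-3)²) = 8.5000; v₂ = distance/dt₂ = 8.5000

ω₁ = -2.0608, v₂ = 8.5000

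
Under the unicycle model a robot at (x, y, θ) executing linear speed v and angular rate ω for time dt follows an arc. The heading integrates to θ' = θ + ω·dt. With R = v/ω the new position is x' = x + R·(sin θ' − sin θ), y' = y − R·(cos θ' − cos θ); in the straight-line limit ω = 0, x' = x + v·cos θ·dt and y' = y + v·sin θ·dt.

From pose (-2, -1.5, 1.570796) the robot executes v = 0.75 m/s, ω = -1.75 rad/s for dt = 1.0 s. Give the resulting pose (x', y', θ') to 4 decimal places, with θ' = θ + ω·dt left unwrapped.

θ' = 1.5708 + -1.75·1.0 = -0.1792
R = v/ω = 0.75/-1.75 = -0.4286
x' = -2 + -0.4286·(sin -0.1792 − sin 1.5708) = -1.4950
y' = -1.5 − -0.4286·(cos -0.1792 − cos 1.5708) = -1.0783

(-1.4950, -1.0783, -0.1792)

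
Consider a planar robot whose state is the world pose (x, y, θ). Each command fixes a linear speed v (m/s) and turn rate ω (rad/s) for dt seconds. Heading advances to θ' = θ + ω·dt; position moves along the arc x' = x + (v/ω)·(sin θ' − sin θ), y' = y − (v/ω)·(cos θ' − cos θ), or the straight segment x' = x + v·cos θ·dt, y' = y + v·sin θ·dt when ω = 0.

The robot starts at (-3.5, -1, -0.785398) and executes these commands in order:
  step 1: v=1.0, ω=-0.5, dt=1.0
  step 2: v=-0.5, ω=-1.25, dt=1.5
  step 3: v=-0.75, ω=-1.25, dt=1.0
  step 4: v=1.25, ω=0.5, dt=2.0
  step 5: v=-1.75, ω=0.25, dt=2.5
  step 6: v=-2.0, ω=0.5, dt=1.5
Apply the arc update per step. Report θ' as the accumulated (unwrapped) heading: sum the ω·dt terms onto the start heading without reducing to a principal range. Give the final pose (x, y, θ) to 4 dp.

(2.7161, 2.0513, -2.0354)

step 1: θ'=-1.2854 (R=-2.0000) → pose (-2.9951, -1.8511, -1.2854)
step 2: θ'=-3.1604 (R=0.4000) → pose (-2.6038, -1.3386, -3.1604)
step 3: θ'=-4.4104 (R=0.6000) → pose (-2.0422, -1.7600, -4.4104)
step 4: θ'=-3.4104 (R=2.5000) → pose (-3.7651, -0.0934, -3.4104)
step 5: θ'=-2.7854 (R=-7.0000) → pose (0.5349, 0.0946, -2.7854)
step 6: θ'=-2.0354 (R=-4.0000) → pose (2.7161, 2.0513, -2.0354)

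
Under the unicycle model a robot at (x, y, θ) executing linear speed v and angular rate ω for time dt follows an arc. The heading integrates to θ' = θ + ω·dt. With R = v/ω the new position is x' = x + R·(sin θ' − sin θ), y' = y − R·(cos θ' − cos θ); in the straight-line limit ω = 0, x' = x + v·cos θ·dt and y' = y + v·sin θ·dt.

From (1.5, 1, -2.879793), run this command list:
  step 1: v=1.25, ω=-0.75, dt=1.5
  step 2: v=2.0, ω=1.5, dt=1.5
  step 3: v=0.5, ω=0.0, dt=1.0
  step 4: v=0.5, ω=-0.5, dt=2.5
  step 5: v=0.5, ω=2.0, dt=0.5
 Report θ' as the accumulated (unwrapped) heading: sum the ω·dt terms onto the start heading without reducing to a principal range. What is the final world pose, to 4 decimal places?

(-3.6529, -0.5380, -2.0048)

step 1: θ'=-4.0048 (R=-1.6667) → pose (-0.1979, 1.5265, -4.0048)
step 2: θ'=-1.7548 (R=1.3333) → pose (-2.5220, 0.9038, -1.7548)
step 3: θ'=-1.7548 (straight) → pose (-2.6135, 0.4122, -1.7548)
step 4: θ'=-3.0048 (R=-1.0000) → pose (-3.4602, -0.3955, -3.0048)
step 5: θ'=-2.0048 (R=0.2500) → pose (-3.6529, -0.5380, -2.0048)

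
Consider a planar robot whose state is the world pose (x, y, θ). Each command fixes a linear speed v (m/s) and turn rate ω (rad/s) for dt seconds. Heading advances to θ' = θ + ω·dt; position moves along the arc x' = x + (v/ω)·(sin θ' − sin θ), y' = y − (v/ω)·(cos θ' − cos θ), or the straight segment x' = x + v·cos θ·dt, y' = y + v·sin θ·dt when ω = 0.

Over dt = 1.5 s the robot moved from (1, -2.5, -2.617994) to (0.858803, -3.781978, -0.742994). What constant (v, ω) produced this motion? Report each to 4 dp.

v = 1.0000, ω = 1.2500

Δθ = -0.742994 − -2.617994 = 1.875000
ω = Δθ/dt = 1.875000/1.5 = 1.2500
R = −Δy/(cos θ' − cos θ) = 0.8000
v = R·ω = 0.8000·1.2500 = 1.0000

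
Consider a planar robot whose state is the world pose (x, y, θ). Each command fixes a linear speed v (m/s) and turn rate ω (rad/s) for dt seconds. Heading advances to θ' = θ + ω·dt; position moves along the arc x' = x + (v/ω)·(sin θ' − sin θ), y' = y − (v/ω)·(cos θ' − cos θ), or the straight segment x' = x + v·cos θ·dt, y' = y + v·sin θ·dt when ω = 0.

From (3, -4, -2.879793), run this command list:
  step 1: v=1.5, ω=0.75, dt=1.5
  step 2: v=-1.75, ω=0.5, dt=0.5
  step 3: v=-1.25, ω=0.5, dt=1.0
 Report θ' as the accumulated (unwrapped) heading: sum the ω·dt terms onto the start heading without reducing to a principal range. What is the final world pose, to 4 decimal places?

(1.2184, -3.5190, -1.0048)

step 1: θ'=-1.7548 (R=2.0000) → pose (1.5514, -5.5659, -1.7548)
step 2: θ'=-1.5048 (R=-3.5000) → pose (1.6029, -4.6947, -1.5048)
step 3: θ'=-1.0048 (R=-2.5000) → pose (1.2184, -3.5190, -1.0048)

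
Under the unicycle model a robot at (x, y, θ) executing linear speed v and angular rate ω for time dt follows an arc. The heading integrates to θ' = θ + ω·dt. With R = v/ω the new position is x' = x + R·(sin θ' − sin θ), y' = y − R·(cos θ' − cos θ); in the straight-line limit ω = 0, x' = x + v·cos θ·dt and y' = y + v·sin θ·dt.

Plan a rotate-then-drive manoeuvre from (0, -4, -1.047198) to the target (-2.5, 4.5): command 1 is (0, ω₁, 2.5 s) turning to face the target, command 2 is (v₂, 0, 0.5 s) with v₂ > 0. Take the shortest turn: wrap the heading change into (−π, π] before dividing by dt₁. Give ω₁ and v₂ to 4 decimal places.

ω₁ = 1.1616, v₂ = 17.7200

heading to target = atan2(4.5−-4, -2.5−0) = 1.8568
Δθ = wrap(1.8568 − -1.0472) = 2.9040; ω₁ = Δθ/dt₁ = 1.1616
distance = √((-2.5−0)² + (4.5−-4)²) = 8.8600; v₂ = distance/dt₂ = 17.7200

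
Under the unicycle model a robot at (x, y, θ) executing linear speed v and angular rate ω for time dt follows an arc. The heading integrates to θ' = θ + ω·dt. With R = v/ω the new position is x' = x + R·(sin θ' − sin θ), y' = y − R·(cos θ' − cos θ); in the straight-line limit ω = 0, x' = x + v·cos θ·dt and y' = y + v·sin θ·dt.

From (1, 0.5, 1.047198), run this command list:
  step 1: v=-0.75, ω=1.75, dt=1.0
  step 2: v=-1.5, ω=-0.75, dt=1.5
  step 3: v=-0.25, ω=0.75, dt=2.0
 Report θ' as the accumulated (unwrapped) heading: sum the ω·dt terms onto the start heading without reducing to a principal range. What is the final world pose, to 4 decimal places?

step 1: θ'=2.7972 (R=-0.4286) → pose (1.2265, -0.1177, 2.7972)
step 2: θ'=1.6722 (R=2.0000) → pose (2.5409, -1.7978, 1.6722)
step 3: θ'=3.1722 (R=-0.3333) → pose (2.8828, -2.0972, 3.1722)

(2.8828, -2.0972, 3.1722)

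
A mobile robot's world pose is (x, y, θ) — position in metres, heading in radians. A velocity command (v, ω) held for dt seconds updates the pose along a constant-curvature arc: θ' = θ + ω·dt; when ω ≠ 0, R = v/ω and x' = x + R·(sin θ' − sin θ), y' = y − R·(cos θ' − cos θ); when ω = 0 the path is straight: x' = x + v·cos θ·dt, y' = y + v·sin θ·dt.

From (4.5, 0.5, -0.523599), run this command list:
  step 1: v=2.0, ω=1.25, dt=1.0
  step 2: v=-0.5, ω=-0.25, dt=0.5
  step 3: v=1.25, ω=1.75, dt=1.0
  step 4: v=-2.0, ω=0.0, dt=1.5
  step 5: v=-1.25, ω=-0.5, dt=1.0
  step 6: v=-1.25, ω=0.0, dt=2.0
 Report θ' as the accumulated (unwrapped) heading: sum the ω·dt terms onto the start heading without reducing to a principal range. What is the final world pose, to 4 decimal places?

step 1: θ'=0.7264 (R=1.6000) → pose (6.3627, 0.6895, 0.7264)
step 2: θ'=0.6014 (R=2.0000) → pose (6.1659, 0.5356, 0.6014)
step 3: θ'=2.3514 (R=0.7143) → pose (6.2693, 1.6272, 2.3514)
step 4: θ'=2.3514 (straight) → pose (8.3804, -0.5043, 2.3514)
step 5: θ'=1.8514 (R=2.5000) → pose (9.0064, -1.5712, 1.8514)
step 6: θ'=1.8514 (straight) → pose (9.6987, -3.9734, 1.8514)

(9.6987, -3.9734, 1.8514)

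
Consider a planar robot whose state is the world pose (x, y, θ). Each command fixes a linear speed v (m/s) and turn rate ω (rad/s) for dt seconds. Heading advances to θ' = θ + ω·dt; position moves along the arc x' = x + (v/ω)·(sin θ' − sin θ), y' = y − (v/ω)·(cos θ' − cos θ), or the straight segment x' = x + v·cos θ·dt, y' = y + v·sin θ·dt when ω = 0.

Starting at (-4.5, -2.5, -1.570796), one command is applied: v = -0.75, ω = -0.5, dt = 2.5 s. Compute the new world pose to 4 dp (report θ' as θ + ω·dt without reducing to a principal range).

θ' = -1.5708 + -0.5·2.5 = -2.8208
R = v/ω = -0.75/-0.5 = 1.5000
x' = -4.5 + 1.5000·(sin -2.8208 − sin -1.5708) = -3.4730
y' = -2.5 − 1.5000·(cos -2.8208 − cos -1.5708) = -1.0765

(-3.4730, -1.0765, -2.8208)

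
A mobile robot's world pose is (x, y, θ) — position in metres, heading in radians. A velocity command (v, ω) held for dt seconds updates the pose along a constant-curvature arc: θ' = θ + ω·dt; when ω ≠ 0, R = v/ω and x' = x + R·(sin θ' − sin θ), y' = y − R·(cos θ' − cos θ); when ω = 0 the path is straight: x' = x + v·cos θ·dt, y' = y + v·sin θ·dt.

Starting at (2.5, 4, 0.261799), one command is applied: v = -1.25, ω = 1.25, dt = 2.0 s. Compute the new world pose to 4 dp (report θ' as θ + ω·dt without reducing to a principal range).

θ' = 0.2618 + 1.25·2.0 = 2.7618
R = v/ω = -1.25/1.25 = -1.0000
x' = 2.5 + -1.0000·(sin 2.7618 − sin 0.2618) = 2.3881
y' = 4 − -1.0000·(cos 2.7618 − cos 0.2618) = 2.1053

(2.3881, 2.1053, 2.7618)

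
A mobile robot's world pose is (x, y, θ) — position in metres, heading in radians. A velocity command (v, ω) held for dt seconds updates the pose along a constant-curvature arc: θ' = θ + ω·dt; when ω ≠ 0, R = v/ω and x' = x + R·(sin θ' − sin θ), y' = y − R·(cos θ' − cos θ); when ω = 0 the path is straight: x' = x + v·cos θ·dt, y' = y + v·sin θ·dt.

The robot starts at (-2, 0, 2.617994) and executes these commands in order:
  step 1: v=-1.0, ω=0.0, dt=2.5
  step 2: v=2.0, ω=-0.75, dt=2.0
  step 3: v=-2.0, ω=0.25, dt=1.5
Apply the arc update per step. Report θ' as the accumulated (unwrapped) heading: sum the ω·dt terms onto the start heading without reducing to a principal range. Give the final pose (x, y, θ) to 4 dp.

(-1.6815, -0.6521, 1.4930)

step 1: θ'=2.6180 (straight) → pose (0.1651, -1.2500, 2.6180)
step 2: θ'=1.1180 (R=-2.6667) → pose (-0.8995, 2.2260, 1.1180)
step 3: θ'=1.4930 (R=-8.0000) → pose (-1.6815, -0.6521, 1.4930)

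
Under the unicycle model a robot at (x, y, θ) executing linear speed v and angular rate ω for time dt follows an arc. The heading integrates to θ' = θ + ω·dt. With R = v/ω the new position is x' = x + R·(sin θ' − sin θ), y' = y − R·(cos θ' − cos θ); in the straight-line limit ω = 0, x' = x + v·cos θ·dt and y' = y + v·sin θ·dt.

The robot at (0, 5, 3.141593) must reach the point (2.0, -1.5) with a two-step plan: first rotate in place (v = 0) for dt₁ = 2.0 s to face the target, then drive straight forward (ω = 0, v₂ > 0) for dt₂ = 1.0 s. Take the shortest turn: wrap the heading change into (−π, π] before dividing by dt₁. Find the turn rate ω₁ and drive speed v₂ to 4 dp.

heading to target = atan2(-1.5−5, 2−0) = -1.2723
Δθ = wrap(-1.2723 − 3.1416) = 1.8693; ω₁ = Δθ/dt₁ = 0.9346
distance = √((2−0)² + (-1.5−5)²) = 6.8007; v₂ = distance/dt₂ = 6.8007

ω₁ = 0.9346, v₂ = 6.8007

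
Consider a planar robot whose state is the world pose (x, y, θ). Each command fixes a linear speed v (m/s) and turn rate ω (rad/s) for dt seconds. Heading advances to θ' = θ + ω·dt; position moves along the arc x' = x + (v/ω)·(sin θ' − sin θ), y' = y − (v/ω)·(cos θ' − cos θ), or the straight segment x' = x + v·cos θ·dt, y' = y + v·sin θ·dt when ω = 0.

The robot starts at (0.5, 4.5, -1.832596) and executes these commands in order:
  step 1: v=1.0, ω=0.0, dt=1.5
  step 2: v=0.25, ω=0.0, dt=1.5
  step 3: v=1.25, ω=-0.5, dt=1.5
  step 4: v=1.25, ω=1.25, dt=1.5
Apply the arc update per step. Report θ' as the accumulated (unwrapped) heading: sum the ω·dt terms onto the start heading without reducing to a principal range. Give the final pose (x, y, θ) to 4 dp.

(-1.1939, -0.3912, -0.7076)

step 1: θ'=-1.8326 (straight) → pose (0.1118, 3.0511, -1.8326)
step 2: θ'=-1.8326 (straight) → pose (0.0147, 2.6889, -1.8326)
step 3: θ'=-2.5826 (R=-2.5000) → pose (-1.0743, 1.2165, -2.5826)
step 4: θ'=-0.7076 (R=1.0000) → pose (-1.1939, -0.3912, -0.7076)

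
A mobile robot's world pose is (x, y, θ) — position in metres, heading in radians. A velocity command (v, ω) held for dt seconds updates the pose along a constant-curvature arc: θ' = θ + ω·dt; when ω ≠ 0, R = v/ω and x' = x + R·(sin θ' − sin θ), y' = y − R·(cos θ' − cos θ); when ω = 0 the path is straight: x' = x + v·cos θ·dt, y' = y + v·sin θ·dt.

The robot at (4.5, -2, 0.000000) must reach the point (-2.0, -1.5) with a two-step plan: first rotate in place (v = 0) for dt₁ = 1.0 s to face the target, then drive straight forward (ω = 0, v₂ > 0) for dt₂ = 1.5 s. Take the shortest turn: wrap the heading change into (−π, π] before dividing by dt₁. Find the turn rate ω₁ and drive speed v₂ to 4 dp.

ω₁ = 3.0648, v₂ = 4.3461

heading to target = atan2(-1.5−-2, -2−4.5) = 3.0648
Δθ = wrap(3.0648 − 0.0000) = 3.0648; ω₁ = Δθ/dt₁ = 3.0648
distance = √((-2−4.5)² + (-1.5−-2)²) = 6.5192; v₂ = distance/dt₂ = 4.3461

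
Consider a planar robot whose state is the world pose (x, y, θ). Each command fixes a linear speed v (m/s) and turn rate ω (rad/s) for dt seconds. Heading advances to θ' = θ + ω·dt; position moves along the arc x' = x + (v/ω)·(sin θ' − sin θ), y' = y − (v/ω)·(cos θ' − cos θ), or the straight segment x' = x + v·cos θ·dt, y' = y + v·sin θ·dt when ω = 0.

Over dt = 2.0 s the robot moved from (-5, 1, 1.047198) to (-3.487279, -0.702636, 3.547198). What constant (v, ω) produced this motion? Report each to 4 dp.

Δθ = 3.547198 − 1.047198 = 2.500000
ω = Δθ/dt = 2.500000/2.0 = 1.2500
R = −Δy/(cos θ' − cos θ) = -1.2000
v = R·ω = -1.2000·1.2500 = -1.5000

v = -1.5000, ω = 1.2500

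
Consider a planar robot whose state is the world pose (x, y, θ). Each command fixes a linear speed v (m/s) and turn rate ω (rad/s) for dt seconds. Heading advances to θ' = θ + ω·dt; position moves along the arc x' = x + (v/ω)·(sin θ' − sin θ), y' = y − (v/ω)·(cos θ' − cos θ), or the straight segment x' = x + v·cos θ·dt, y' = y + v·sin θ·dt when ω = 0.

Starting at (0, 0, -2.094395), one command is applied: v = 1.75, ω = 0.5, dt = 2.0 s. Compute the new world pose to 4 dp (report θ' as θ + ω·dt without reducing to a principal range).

θ' = -2.0944 + 0.5·2.0 = -1.0944
R = v/ω = 1.75/0.5 = 3.5000
x' = 0 + 3.5000·(sin -1.0944 − sin -2.0944) = -0.0792
y' = 0 − 3.5000·(cos -1.0944 − cos -2.0944) = -3.3550

(-0.0792, -3.3550, -1.0944)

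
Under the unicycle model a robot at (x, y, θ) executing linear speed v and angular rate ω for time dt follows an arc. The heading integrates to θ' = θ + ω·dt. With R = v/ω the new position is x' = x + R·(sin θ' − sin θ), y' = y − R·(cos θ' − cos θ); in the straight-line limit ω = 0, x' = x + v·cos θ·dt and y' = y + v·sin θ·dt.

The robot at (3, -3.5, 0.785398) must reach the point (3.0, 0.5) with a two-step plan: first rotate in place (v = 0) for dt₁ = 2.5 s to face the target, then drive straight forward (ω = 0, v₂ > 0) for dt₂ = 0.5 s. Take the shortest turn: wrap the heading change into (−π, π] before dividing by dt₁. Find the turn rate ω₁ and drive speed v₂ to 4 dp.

ω₁ = 0.3142, v₂ = 8.0000

heading to target = atan2(0.5−-3.5, 3−3) = 1.5708
Δθ = wrap(1.5708 − 0.7854) = 0.7854; ω₁ = Δθ/dt₁ = 0.3142
distance = √((3−3)² + (0.5−-3.5)²) = 4.0000; v₂ = distance/dt₂ = 8.0000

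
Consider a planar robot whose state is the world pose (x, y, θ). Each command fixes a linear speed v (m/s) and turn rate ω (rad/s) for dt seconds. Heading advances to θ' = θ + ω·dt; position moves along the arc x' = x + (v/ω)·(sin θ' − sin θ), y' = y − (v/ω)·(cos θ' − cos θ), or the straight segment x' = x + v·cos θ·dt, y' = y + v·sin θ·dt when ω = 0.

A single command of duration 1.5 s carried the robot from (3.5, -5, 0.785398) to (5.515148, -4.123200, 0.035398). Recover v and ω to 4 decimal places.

Δθ = 0.035398 − 0.785398 = -0.750000
ω = Δθ/dt = -0.750000/1.5 = -0.5000
R = Δx/(sin θ' − sin θ) = -3.0000
v = R·ω = -3.0000·-0.5000 = 1.5000

v = 1.5000, ω = -0.5000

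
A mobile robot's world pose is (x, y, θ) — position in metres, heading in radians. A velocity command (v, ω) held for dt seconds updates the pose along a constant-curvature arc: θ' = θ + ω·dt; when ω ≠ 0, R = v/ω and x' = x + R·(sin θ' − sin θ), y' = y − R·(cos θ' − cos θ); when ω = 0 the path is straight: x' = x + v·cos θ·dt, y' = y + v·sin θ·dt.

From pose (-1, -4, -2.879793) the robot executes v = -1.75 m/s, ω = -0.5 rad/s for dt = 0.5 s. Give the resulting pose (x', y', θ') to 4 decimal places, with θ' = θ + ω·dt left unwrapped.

θ' = -2.8798 + -0.5·0.5 = -3.1298
R = v/ω = -1.75/-0.5 = 3.5000
x' = -1 + 3.5000·(sin -3.1298 − sin -2.8798) = -0.1354
y' = -4 − 3.5000·(cos -3.1298 − cos -2.8798) = -3.8810

(-0.1354, -3.8810, -3.1298)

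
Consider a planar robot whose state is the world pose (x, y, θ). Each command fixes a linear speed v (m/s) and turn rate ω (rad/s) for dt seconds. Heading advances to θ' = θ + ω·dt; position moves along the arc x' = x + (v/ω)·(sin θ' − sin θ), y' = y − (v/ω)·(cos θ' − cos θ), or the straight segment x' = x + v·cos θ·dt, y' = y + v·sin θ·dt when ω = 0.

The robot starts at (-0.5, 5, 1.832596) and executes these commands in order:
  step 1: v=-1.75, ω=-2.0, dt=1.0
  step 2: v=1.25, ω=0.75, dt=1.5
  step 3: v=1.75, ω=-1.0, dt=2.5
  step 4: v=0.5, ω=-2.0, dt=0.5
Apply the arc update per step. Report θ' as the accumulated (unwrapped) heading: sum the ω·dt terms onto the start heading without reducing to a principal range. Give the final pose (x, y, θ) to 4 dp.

step 1: θ'=-0.1674 (R=0.8750) → pose (-1.4910, 3.9108, -0.1674)
step 2: θ'=0.9576 (R=1.6667) → pose (0.1497, 4.5950, 0.9576)
step 3: θ'=-1.5424 (R=-1.7500) → pose (3.3302, 3.6376, -1.5424)
step 4: θ'=-2.5424 (R=-0.2500) → pose (3.2213, 3.4240, -2.5424)

(3.2213, 3.4240, -2.5424)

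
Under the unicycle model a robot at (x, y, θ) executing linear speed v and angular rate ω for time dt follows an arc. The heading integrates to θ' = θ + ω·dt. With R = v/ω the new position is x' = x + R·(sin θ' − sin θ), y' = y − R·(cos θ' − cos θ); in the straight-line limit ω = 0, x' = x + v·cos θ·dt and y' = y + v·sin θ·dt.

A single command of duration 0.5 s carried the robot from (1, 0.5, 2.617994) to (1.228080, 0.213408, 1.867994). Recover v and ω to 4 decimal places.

Δθ = 1.867994 − 2.617994 = -0.750000
ω = Δθ/dt = -0.750000/0.5 = -1.5000
R = −Δy/(cos θ' − cos θ) = 0.5000
v = R·ω = 0.5000·-1.5000 = -0.7500

v = -0.7500, ω = -1.5000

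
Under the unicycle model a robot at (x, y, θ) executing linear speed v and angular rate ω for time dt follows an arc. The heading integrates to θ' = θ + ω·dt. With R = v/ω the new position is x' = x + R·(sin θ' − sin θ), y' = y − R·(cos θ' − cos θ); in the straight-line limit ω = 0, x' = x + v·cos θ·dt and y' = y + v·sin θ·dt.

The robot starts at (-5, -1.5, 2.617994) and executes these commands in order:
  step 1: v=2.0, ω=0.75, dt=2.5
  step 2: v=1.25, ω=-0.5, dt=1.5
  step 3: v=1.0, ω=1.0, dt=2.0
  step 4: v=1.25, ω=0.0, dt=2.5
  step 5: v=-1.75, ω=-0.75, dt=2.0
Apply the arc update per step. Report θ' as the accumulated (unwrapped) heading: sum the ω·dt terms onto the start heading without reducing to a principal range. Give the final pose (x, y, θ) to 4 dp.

(-8.1111, -4.9791, 4.2430)

step 1: θ'=4.4930 (R=2.6667) → pose (-8.9361, -3.2290, 4.4930)
step 2: θ'=3.7430 (R=-2.5000) → pose (-9.9617, -4.7463, 3.7430)
step 3: θ'=5.7430 (R=1.0000) → pose (-9.9102, -6.4284, 5.7430)
step 4: θ'=5.7430 (straight) → pose (-7.2301, -8.0356, 5.7430)
step 5: θ'=4.2430 (R=2.3333) → pose (-8.1111, -4.9791, 4.2430)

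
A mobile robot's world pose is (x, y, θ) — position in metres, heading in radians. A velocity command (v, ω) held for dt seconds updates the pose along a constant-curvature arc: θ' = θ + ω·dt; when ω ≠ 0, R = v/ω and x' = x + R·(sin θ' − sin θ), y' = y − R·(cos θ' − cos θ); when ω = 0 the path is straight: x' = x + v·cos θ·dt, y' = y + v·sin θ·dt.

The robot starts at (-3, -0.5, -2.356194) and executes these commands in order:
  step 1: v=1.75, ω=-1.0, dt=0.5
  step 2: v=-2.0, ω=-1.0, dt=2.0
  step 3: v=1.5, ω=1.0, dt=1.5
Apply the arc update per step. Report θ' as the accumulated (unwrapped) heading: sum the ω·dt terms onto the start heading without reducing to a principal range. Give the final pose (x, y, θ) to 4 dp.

step 1: θ'=-2.8562 (R=-1.7500) → pose (-3.7447, -0.9418, -2.8562)
step 2: θ'=-4.8562 (R=2.0000) → pose (-1.2023, -3.1475, -4.8562)
step 3: θ'=-3.3562 (R=1.5000) → pose (-2.3674, -1.4669, -3.3562)

(-2.3674, -1.4669, -3.3562)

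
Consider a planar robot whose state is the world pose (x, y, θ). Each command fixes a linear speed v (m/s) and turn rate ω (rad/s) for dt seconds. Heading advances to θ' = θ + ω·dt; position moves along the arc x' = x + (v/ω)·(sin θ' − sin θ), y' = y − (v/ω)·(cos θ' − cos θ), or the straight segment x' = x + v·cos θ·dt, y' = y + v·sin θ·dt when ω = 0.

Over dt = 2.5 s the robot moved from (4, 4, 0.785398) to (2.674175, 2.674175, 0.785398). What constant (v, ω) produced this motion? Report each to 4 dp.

Δθ = 0.785398 − 0.785398 = 0.000000
ω = Δθ/dt = 0.000000/2.5 = 0.0000
ω = 0 → v = (Δx·cos θ + Δy·sin θ)/dt = -0.7500

v = -0.7500, ω = 0.0000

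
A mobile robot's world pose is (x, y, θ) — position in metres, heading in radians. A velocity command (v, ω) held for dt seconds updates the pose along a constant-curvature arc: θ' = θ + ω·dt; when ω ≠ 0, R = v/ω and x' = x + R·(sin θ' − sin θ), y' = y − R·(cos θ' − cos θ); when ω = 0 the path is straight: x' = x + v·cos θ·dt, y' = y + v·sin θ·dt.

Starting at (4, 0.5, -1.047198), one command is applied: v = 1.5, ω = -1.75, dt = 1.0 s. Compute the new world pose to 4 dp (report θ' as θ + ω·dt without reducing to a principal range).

(3.5471, -0.7354, -2.7972)

θ' = -1.0472 + -1.75·1.0 = -2.7972
R = v/ω = 1.5/-1.75 = -0.8571
x' = 4 + -0.8571·(sin -2.7972 − sin -1.0472) = 3.5471
y' = 0.5 − -0.8571·(cos -2.7972 − cos -1.0472) = -0.7354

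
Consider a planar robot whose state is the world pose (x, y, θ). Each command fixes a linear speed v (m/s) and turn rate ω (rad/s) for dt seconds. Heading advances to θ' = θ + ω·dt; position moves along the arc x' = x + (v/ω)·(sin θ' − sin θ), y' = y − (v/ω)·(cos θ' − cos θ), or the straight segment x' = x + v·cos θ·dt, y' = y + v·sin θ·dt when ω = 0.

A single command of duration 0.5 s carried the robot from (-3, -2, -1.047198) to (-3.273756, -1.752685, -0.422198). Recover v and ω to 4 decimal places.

v = -0.7500, ω = 1.2500

Δθ = -0.422198 − -1.047198 = 0.625000
ω = Δθ/dt = 0.625000/0.5 = 1.2500
R = Δx/(sin θ' − sin θ) = -0.6000
v = R·ω = -0.6000·1.2500 = -0.7500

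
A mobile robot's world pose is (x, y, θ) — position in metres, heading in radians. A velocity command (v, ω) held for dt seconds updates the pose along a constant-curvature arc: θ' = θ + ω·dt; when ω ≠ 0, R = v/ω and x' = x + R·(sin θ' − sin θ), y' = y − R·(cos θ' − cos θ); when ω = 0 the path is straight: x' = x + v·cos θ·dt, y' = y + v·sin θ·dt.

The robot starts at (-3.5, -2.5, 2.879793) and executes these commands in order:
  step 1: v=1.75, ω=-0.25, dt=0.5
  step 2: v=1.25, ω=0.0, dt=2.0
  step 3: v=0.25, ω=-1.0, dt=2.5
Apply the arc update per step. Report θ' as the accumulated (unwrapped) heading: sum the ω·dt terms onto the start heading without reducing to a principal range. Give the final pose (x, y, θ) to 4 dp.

(-6.6129, -0.8048, 0.2548)

step 1: θ'=2.7548 (R=-7.0000) → pose (-4.3288, -2.2214, 2.7548)
step 2: θ'=2.7548 (straight) → pose (-6.6442, -1.2783, 2.7548)
step 3: θ'=0.2548 (R=-0.2500) → pose (-6.6129, -0.8048, 0.2548)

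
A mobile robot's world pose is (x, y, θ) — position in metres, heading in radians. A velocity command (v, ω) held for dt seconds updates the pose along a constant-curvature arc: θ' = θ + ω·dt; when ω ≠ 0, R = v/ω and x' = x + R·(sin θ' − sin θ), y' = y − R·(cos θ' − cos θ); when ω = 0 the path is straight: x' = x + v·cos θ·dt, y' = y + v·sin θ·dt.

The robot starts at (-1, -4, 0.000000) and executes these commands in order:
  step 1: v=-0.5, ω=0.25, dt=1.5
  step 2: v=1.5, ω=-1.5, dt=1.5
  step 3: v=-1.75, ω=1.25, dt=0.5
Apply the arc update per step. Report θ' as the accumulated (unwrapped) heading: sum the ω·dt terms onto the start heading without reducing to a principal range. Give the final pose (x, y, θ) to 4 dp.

step 1: θ'=0.3750 (R=-2.0000) → pose (-1.7325, -4.1390, 0.3750)
step 2: θ'=-1.8750 (R=-1.0000) → pose (-0.4122, -5.3690, -1.8750)
step 3: θ'=-1.2500 (R=-1.4000) → pose (-0.4193, -4.5082, -1.2500)

(-0.4193, -4.5082, -1.2500)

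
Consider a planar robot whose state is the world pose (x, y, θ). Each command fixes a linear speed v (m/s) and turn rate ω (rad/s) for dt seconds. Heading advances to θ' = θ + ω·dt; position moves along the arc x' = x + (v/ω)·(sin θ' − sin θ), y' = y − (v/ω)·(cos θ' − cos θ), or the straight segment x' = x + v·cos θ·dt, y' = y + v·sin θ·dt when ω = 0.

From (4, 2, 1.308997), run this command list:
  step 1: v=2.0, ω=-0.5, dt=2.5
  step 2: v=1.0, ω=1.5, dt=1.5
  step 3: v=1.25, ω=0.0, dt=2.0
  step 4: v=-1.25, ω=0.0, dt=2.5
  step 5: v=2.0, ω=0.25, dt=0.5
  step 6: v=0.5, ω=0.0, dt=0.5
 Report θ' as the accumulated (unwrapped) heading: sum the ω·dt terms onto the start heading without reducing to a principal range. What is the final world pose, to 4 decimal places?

(7.5949, 6.4679, 2.4340)

step 1: θ'=0.0590 (R=-4.0000) → pose (7.6279, 4.9578, 0.0590)
step 2: θ'=2.3090 (R=0.6667) → pose (8.0817, 6.0719, 2.3090)
step 3: θ'=2.3090 (straight) → pose (6.3993, 7.9211, 2.3090)
step 4: θ'=2.3090 (straight) → pose (8.5023, 5.6096, 2.3090)
step 5: θ'=2.4340 (R=8.0000) → pose (7.7849, 6.3054, 2.4340)
step 6: θ'=2.4340 (straight) → pose (7.5949, 6.4679, 2.4340)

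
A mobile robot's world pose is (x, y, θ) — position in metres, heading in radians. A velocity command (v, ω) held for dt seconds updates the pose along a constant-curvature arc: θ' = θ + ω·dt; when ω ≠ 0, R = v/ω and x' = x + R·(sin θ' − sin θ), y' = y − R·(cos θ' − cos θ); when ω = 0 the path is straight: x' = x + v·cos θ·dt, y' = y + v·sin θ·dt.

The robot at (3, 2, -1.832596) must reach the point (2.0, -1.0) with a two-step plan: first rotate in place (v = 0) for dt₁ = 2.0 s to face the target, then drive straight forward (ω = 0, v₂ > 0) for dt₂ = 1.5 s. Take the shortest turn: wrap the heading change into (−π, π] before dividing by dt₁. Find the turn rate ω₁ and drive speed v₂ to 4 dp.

ω₁ = -0.0300, v₂ = 2.1082

heading to target = atan2(-1−2, 2−3) = -1.8925
Δθ = wrap(-1.8925 − -1.8326) = -0.0600; ω₁ = Δθ/dt₁ = -0.0300
distance = √((2−3)² + (-1−2)²) = 3.1623; v₂ = distance/dt₂ = 2.1082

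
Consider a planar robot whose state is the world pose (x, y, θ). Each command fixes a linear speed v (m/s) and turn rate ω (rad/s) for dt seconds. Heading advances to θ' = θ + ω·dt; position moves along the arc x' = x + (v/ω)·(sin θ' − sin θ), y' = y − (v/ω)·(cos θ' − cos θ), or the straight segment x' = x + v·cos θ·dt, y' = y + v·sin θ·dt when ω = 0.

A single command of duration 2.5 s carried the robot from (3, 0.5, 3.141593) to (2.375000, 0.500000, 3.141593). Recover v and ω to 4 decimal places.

Δθ = 3.141593 − 3.141593 = 0.000000
ω = Δθ/dt = 0.000000/2.5 = 0.0000
ω = 0 → v = (Δx·cos θ + Δy·sin θ)/dt = 0.2500

v = 0.2500, ω = 0.0000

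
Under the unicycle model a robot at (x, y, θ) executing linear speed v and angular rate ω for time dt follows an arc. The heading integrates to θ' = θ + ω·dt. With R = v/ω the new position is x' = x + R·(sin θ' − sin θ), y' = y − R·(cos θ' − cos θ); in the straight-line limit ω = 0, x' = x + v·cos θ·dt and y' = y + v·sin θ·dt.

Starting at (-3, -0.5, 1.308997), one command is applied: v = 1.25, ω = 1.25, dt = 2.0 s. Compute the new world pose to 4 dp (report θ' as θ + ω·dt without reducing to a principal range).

θ' = 1.3090 + 1.25·2.0 = 3.8090
R = v/ω = 1.25/1.25 = 1.0000
x' = -3 + 1.0000·(sin 3.8090 − sin 1.3090) = -4.5849
y' = -0.5 − 1.0000·(cos 3.8090 − cos 1.3090) = 0.5442

(-4.5849, 0.5442, 3.8090)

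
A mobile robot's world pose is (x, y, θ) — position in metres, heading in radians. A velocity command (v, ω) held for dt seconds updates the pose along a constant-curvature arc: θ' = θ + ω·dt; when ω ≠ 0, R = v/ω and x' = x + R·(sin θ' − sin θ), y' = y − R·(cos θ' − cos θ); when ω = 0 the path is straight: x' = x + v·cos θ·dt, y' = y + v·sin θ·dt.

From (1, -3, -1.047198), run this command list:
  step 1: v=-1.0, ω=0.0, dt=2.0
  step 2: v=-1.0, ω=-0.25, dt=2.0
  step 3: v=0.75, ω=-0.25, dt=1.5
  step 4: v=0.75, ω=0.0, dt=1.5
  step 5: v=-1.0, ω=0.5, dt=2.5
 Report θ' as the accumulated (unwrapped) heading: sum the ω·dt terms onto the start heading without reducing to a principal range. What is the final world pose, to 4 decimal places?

step 1: θ'=-1.0472 (straight) → pose (0.0000, -1.2679, -1.0472)
step 2: θ'=-1.5472 (R=4.0000) → pose (-0.5348, 0.6377, -1.5472)
step 3: θ'=-1.9222 (R=-3.0000) → pose (-0.7173, -0.4658, -1.9222)
step 4: θ'=-1.9222 (straight) → pose (-1.1045, -1.5220, -1.9222)
step 5: θ'=-0.6722 (R=-2.0000) → pose (-1.7369, 0.7313, -0.6722)

(-1.7369, 0.7313, -0.6722)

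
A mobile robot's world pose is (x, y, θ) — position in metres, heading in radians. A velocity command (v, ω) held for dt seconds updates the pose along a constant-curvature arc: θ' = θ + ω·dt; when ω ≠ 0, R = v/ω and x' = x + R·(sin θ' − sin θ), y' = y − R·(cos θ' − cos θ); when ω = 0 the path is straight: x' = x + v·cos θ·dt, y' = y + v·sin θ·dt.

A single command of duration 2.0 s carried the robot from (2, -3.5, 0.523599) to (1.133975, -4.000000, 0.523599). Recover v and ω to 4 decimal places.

v = -0.5000, ω = 0.0000

Δθ = 0.523599 − 0.523599 = 0.000000
ω = Δθ/dt = 0.000000/2.0 = 0.0000
ω = 0 → v = (Δx·cos θ + Δy·sin θ)/dt = -0.5000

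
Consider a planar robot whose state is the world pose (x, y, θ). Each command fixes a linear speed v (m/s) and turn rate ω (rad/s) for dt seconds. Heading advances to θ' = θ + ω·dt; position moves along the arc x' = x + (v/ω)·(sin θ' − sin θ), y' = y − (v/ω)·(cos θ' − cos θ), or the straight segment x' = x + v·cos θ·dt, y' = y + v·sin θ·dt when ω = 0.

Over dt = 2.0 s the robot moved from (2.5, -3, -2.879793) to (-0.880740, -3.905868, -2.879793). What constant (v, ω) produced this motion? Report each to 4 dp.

v = 1.7500, ω = 0.0000

Δθ = -2.879793 − -2.879793 = 0.000000
ω = Δθ/dt = 0.000000/2.0 = 0.0000
ω = 0 → v = (Δx·cos θ + Δy·sin θ)/dt = 1.7500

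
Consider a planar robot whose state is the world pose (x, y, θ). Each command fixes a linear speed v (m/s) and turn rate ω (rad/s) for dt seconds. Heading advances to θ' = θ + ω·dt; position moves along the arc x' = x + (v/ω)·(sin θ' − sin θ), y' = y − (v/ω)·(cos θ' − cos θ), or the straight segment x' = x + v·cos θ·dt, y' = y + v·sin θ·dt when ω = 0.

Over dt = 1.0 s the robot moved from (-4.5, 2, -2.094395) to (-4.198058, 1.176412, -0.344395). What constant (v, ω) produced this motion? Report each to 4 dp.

Δθ = -0.344395 − -2.094395 = 1.750000
ω = Δθ/dt = 1.750000/1.0 = 1.7500
R = −Δy/(cos θ' − cos θ) = 0.5714
v = R·ω = 0.5714·1.7500 = 1.0000

v = 1.0000, ω = 1.7500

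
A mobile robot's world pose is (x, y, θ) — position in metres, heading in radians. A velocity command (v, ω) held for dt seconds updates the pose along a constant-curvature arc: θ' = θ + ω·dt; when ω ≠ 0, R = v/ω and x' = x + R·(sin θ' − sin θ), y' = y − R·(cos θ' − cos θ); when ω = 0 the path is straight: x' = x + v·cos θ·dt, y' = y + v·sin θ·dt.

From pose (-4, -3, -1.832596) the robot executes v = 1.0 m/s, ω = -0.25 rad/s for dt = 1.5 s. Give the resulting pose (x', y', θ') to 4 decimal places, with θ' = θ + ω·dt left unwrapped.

(-4.6477, -4.3432, -2.2076)

θ' = -1.8326 + -0.25·1.5 = -2.2076
R = v/ω = 1.0/-0.25 = -4.0000
x' = -4 + -4.0000·(sin -2.2076 − sin -1.8326) = -4.6477
y' = -3 − -4.0000·(cos -2.2076 − cos -1.8326) = -4.3432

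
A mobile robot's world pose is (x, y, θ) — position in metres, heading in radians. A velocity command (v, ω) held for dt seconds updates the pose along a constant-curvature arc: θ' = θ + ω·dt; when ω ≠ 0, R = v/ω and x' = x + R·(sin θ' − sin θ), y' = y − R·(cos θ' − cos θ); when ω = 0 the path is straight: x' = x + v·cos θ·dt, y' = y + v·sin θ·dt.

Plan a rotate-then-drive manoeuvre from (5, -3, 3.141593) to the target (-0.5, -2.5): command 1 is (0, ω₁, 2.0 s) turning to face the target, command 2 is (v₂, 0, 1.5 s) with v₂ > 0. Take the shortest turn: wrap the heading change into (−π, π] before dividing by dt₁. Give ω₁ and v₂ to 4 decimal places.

ω₁ = -0.0453, v₂ = 3.6818

heading to target = atan2(-2.5−-3, -0.5−5) = 3.0509
Δθ = wrap(3.0509 − 3.1416) = -0.0907; ω₁ = Δθ/dt₁ = -0.0453
distance = √((-0.5−5)² + (-2.5−-3)²) = 5.5227; v₂ = distance/dt₂ = 3.6818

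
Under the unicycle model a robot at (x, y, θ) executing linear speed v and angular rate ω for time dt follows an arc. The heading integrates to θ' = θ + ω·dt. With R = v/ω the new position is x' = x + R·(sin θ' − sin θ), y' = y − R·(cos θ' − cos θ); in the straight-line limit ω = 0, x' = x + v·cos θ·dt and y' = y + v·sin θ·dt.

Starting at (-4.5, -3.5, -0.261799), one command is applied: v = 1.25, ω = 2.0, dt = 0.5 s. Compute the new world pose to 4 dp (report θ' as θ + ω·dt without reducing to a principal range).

θ' = -0.2618 + 2.0·0.5 = 0.7382
R = v/ω = 1.25/2.0 = 0.6250
x' = -4.5 + 0.6250·(sin 0.7382 − sin -0.2618) = -3.9176
y' = -3.5 − 0.6250·(cos 0.7382 − cos -0.2618) = -3.3586

(-3.9176, -3.3586, 0.7382)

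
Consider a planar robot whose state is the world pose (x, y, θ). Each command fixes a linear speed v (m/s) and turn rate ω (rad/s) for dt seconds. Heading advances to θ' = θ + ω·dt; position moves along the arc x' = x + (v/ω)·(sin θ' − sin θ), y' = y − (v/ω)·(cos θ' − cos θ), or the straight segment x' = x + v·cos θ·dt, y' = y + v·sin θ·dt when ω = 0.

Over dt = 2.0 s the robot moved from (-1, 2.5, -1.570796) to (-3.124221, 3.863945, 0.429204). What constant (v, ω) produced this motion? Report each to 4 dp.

Δθ = 0.429204 − -1.570796 = 2.000000
ω = Δθ/dt = 2.000000/2.0 = 1.0000
R = Δx/(sin θ' − sin θ) = -1.5000
v = R·ω = -1.5000·1.0000 = -1.5000

v = -1.5000, ω = 1.0000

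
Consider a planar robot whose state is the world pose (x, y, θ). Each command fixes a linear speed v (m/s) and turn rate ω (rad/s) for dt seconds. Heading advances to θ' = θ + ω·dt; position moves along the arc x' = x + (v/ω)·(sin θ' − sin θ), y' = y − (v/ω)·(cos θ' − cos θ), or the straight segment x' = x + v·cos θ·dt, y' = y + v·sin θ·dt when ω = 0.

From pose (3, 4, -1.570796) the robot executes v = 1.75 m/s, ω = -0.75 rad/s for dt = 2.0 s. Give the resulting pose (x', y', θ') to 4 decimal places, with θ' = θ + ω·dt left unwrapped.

(0.8317, 1.6725, -3.0708)

θ' = -1.5708 + -0.75·2.0 = -3.0708
R = v/ω = 1.75/-0.75 = -2.3333
x' = 3 + -2.3333·(sin -3.0708 − sin -1.5708) = 0.8317
y' = 4 − -2.3333·(cos -3.0708 − cos -1.5708) = 1.6725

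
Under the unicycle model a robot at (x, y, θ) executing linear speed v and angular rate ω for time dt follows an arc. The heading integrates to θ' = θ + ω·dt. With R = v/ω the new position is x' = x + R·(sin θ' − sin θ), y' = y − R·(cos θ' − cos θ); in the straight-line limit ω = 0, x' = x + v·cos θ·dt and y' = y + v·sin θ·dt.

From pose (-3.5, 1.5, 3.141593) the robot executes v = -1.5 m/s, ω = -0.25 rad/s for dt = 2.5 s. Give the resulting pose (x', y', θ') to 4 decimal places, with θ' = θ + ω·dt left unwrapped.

θ' = 3.1416 + -0.25·2.5 = 2.5166
R = v/ω = -1.5/-0.25 = 6.0000
x' = -3.5 + 6.0000·(sin 2.5166 − sin 3.1416) = 0.0106
y' = 1.5 − 6.0000·(cos 2.5166 − cos 3.1416) = 0.3658

(0.0106, 0.3658, 2.5166)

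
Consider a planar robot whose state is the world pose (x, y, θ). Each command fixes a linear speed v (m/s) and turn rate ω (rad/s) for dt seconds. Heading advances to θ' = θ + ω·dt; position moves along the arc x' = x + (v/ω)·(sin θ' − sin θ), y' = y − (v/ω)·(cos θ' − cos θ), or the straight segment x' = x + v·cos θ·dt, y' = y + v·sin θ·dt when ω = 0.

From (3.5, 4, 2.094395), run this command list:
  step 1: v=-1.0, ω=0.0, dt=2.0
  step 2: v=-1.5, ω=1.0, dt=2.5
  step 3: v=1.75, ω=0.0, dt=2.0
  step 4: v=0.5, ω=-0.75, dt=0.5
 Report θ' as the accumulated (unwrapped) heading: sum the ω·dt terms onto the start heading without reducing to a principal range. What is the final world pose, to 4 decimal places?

step 1: θ'=2.0944 (straight) → pose (4.5000, 2.2679, 2.0944)
step 2: θ'=4.5944 (R=-1.5000) → pose (7.2886, 2.8414, 4.5944)
step 3: θ'=4.5944 (straight) → pose (6.8766, -0.6343, 4.5944)
step 4: θ'=4.2194 (R=-0.6667) → pose (6.8018, -0.8713, 4.2194)

(6.8018, -0.8713, 4.2194)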